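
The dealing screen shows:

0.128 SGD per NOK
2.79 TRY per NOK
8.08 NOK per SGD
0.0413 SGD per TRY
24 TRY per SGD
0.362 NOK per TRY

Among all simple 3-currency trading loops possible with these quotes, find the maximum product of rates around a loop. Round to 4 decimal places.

NOK→SGD→TRY→NOK: 0.128 × 24 × 0.362 = 1.11206
NOK→TRY→SGD→NOK: 2.79 × 0.0413 × 8.08 = 0.93103
Maximum is NOK→SGD→TRY→NOK at 1.1121; arbitrage exists.

1.1121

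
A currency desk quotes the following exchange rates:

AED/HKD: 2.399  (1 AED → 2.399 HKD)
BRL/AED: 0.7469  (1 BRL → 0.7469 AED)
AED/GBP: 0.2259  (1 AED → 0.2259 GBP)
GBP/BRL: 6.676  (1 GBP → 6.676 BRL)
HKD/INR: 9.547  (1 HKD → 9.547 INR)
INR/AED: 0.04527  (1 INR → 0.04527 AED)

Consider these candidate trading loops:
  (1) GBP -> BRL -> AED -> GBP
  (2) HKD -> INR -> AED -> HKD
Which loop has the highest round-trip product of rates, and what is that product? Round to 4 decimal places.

(1) 6.676 × 0.7469 × 0.2259 = 1.12641
(2) 9.547 × 0.04527 × 2.399 = 1.03683
Highest is cycle (1) at 1.1264 (>1, arbitrage).

1.1264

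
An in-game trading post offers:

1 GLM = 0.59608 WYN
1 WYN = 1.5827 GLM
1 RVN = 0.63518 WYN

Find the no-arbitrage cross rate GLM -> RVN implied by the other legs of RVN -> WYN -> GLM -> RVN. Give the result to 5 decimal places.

0.99473

Known legs of the cycle: 0.63518 × 1.5827 = 1.005299386
For no arbitrage the full-cycle product must be 1, so the missing rate is 1 / 1.005299386 ≈ 0.9947285.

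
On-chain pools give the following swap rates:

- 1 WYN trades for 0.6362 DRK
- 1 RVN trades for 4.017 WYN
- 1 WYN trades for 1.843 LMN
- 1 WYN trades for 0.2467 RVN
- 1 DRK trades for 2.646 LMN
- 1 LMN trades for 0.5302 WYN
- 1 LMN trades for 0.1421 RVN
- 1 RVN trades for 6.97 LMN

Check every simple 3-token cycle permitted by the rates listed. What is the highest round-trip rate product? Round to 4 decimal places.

LMN→RVN→WYN→LMN: 0.1421 × 4.017 × 1.843 = 1.05201
LMN→WYN→RVN→LMN: 0.5302 × 0.2467 × 6.97 = 0.91168
LMN→WYN→DRK→LMN: 0.5302 × 0.6362 × 2.646 = 0.89253
Maximum is LMN→RVN→WYN→LMN at 1.0520; arbitrage exists.

1.0520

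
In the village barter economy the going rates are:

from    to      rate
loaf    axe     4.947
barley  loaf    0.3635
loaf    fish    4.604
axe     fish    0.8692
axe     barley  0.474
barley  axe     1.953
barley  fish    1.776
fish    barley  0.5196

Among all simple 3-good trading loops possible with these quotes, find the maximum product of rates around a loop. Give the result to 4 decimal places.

fish→barley→axe→fish: 0.5196 × 1.953 × 0.8692 = 0.88205
fish→barley→loaf→fish: 0.5196 × 0.3635 × 4.604 = 0.86958
loaf→axe→barley→loaf: 4.947 × 0.474 × 0.3635 = 0.85236
Maximum is fish→barley→axe→fish at 0.8820; no arbitrage — every cycle loses value.

0.8820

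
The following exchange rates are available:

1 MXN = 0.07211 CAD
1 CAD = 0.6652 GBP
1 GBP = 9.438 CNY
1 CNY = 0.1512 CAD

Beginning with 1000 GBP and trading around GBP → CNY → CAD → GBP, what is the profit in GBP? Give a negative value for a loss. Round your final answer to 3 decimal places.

-50.743

1000 GBP × 9.438 = 9438 CNY
9438 CNY × 0.1512 = 1427.0256 CAD
1427.0256 CAD × 0.6652 = 949.25742912 GBP
Net change: 949.25742912 − 1000 = -50.74257088 GBP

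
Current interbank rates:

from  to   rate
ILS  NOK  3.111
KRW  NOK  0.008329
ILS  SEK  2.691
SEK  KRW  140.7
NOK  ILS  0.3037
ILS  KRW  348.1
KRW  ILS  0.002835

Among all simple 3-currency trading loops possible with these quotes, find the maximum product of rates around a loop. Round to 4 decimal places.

KRW→ILS→SEK→KRW: 0.002835 × 2.691 × 140.7 = 1.07340
KRW→NOK→ILS→KRW: 0.008329 × 0.3037 × 348.1 = 0.88052
Maximum is KRW→ILS→SEK→KRW at 1.0734; arbitrage exists.

1.0734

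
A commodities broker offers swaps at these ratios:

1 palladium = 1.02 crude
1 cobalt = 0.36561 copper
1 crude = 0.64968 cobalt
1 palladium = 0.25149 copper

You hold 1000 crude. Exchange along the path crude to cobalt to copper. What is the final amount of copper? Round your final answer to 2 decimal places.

237.53

1000 crude × 0.64968 = 649.68 cobalt
649.68 cobalt × 0.36561 = 237.5295048 copper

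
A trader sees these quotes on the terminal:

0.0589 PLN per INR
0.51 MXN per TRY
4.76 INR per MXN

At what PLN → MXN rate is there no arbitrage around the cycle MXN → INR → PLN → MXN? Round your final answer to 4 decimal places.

Known legs of the cycle: 4.76 × 0.0589 = 0.280364
For no arbitrage the full-cycle product must be 1, so the missing rate is 1 / 0.280364 ≈ 3.566792.

3.5668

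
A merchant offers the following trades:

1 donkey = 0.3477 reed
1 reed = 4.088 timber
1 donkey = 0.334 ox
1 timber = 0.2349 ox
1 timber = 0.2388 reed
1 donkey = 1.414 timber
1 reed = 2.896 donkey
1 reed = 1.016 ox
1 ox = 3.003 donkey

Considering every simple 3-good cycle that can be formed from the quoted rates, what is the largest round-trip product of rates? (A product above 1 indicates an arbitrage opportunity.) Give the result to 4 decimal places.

1.0608

donkey→reed→ox→donkey: 0.3477 × 1.016 × 3.003 = 1.06085
donkey→timber→ox→donkey: 1.414 × 0.2349 × 3.003 = 0.99744
donkey→timber→reed→donkey: 1.414 × 0.2388 × 2.896 = 0.97787
Maximum is donkey→reed→ox→donkey at 1.0608; arbitrage exists.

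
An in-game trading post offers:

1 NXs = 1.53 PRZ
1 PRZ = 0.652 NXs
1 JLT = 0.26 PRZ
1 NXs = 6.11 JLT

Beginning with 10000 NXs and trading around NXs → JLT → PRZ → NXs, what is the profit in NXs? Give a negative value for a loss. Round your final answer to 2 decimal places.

357.67

10000 NXs × 6.11 = 61100 JLT
61100 JLT × 0.26 = 15886 PRZ
15886 PRZ × 0.652 = 10357.672 NXs
Net change: 10357.672 − 10000 = 357.672 NXs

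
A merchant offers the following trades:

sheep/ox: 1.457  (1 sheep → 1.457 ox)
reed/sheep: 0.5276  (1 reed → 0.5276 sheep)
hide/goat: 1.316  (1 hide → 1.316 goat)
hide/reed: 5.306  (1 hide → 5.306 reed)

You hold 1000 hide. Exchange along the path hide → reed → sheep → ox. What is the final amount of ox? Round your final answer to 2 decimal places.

4078.79

1000 hide × 5.306 = 5306 reed
5306 reed × 0.5276 = 2799.4456 sheep
2799.4456 sheep × 1.457 = 4078.7922392 ox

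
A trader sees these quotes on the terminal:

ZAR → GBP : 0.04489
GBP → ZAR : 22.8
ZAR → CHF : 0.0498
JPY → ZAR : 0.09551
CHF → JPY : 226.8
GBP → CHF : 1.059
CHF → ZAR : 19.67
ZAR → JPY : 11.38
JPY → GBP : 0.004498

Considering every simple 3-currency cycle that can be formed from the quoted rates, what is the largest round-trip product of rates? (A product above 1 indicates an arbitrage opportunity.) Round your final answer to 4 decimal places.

1.1671

ZAR→JPY→GBP→ZAR: 11.38 × 0.004498 × 22.8 = 1.16707
CHF→JPY→GBP→CHF: 226.8 × 0.004498 × 1.059 = 1.08034
CHF→JPY→ZAR→CHF: 226.8 × 0.09551 × 0.0498 = 1.07875
CHF→ZAR→GBP→CHF: 19.67 × 0.04489 × 1.059 = 0.93508
Maximum is ZAR→JPY→GBP→ZAR at 1.1671; arbitrage exists.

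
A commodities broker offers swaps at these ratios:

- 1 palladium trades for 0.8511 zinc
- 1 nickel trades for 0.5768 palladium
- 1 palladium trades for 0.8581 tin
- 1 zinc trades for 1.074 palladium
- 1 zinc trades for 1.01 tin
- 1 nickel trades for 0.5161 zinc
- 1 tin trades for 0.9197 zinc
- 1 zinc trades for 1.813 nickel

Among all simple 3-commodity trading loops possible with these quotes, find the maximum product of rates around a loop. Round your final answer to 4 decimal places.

0.8900

palladium→zinc→nickel→palladium: 0.8511 × 1.813 × 0.5768 = 0.89003
palladium→tin→zinc→palladium: 0.8581 × 0.9197 × 1.074 = 0.84759
Maximum is palladium→zinc→nickel→palladium at 0.8900; no arbitrage — every cycle loses value.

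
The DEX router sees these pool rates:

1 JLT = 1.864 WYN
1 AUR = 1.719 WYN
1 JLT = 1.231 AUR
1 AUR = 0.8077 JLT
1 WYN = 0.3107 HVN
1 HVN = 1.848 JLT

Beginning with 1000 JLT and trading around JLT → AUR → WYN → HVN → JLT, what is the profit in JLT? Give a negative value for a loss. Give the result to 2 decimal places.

215.00

1000 JLT × 1.231 = 1231 AUR
1231 AUR × 1.719 = 2116.089 WYN
2116.089 WYN × 0.3107 = 657.4688523 HVN
657.4688523 HVN × 1.848 = 1215.0024390504 JLT
Net change: 1215.0024390504 − 1000 = 215.0024390504 JLT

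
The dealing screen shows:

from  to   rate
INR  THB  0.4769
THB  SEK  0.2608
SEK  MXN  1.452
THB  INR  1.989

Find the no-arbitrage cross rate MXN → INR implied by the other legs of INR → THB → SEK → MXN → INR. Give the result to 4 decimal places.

5.5373

Known legs of the cycle: 0.4769 × 0.2608 × 1.452 = 0.18059325504
For no arbitrage the full-cycle product must be 1, so the missing rate is 1 / 0.18059325504 ≈ 5.537305.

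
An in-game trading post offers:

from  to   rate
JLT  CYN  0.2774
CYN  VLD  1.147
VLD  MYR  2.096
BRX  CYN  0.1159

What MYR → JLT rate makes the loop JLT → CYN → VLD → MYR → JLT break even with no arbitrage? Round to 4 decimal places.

Known legs of the cycle: 0.2774 × 1.147 × 2.096 = 0.6669006688
For no arbitrage the full-cycle product must be 1, so the missing rate is 1 / 0.6669006688 ≈ 1.499474.

1.4995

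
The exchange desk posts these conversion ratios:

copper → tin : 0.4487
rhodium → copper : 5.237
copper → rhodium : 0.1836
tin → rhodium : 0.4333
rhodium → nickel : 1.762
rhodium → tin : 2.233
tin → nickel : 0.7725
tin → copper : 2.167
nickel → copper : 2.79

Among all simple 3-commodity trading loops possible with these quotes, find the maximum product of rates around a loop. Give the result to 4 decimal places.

1.0182

rhodium→copper→tin→rhodium: 5.237 × 0.4487 × 0.4333 = 1.01819
tin→nickel→copper→tin: 0.7725 × 2.79 × 0.4487 = 0.96707
rhodium→nickel→copper→rhodium: 1.762 × 2.79 × 0.1836 = 0.90257
rhodium→tin→copper→rhodium: 2.233 × 2.167 × 0.1836 = 0.88842
Maximum is rhodium→copper→tin→rhodium at 1.0182; arbitrage exists.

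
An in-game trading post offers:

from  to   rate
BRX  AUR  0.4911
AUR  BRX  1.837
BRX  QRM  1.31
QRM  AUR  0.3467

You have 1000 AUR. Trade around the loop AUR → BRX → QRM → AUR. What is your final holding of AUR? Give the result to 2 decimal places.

834.32

1000 AUR × 1.837 = 1837 BRX
1837 BRX × 1.31 = 2406.47 QRM
2406.47 QRM × 0.3467 = 834.323149 AUR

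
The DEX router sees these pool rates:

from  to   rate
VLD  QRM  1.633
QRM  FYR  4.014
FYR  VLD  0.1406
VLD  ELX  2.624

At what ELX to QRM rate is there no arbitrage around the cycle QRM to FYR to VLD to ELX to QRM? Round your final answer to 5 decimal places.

Known legs of the cycle: 4.014 × 0.1406 × 2.624 = 1.4809026816
For no arbitrage the full-cycle product must be 1, so the missing rate is 1 / 1.4809026816 ≈ 0.6752638.

0.67526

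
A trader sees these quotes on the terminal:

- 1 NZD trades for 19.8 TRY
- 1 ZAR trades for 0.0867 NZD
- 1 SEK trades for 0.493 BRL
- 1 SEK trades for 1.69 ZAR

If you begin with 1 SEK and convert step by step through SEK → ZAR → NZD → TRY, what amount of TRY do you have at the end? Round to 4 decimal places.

2.9012

1 SEK × 1.69 = 1.69 ZAR
1.69 ZAR × 0.0867 = 0.146523 NZD
0.146523 NZD × 19.8 = 2.9011554 TRY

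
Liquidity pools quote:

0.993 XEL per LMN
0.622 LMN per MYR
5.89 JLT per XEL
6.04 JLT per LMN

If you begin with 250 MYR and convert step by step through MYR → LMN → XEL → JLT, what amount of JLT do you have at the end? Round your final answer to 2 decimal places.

909.48

250 MYR × 0.622 = 155.5 LMN
155.5 LMN × 0.993 = 154.4115 XEL
154.4115 XEL × 5.89 = 909.483735 JLT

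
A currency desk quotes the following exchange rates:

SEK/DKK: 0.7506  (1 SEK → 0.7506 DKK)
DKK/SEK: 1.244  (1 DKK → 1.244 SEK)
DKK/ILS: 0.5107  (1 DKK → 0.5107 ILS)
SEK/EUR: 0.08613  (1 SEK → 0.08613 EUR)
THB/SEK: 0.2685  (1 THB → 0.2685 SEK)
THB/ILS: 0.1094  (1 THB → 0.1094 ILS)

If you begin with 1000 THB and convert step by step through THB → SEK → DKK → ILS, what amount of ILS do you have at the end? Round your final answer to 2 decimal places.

1000 THB × 0.2685 = 268.5 SEK
268.5 SEK × 0.7506 = 201.5361 DKK
201.5361 DKK × 0.5107 = 102.92448627 ILS

102.92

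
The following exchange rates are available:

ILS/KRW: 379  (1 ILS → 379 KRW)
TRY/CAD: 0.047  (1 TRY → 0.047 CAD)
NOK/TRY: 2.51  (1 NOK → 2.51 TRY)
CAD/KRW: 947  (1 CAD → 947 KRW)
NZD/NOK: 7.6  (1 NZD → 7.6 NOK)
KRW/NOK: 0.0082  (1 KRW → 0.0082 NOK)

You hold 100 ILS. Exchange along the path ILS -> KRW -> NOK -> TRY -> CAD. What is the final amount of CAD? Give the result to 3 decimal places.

36.663

100 ILS × 379 = 37900 KRW
37900 KRW × 0.0082 = 310.78 NOK
310.78 NOK × 2.51 = 780.0578 TRY
780.0578 TRY × 0.047 = 36.6627166 CAD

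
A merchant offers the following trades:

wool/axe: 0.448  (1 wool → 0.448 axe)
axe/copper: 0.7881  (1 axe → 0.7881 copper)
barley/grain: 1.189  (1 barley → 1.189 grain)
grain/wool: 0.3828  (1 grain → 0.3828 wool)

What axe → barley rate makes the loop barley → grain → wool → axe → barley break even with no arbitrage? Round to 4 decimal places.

4.9042

Known legs of the cycle: 1.189 × 0.3828 × 0.448 = 0.2039068416
For no arbitrage the full-cycle product must be 1, so the missing rate is 1 / 0.2039068416 ≈ 4.904200.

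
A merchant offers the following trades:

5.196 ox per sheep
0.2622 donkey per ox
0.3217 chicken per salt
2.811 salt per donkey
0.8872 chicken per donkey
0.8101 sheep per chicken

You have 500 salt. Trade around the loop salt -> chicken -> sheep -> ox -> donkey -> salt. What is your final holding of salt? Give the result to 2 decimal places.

500 salt × 0.3217 = 160.85 chicken
160.85 chicken × 0.8101 = 130.304585 sheep
130.304585 sheep × 5.196 = 677.06262366 ox
677.06262366 ox × 0.2622 = 177.525819923652 donkey
177.525819923652 donkey × 2.811 = 499.025079805385772 salt

499.03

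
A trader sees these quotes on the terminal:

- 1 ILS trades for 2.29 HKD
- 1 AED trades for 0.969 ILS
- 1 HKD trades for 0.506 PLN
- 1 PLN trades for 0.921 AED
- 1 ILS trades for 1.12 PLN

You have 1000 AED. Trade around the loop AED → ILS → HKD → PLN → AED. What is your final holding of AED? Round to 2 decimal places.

1034.12

1000 AED × 0.969 = 969 ILS
969 ILS × 2.29 = 2219.01 HKD
2219.01 HKD × 0.506 = 1122.81906 PLN
1122.81906 PLN × 0.921 = 1034.11635426 AED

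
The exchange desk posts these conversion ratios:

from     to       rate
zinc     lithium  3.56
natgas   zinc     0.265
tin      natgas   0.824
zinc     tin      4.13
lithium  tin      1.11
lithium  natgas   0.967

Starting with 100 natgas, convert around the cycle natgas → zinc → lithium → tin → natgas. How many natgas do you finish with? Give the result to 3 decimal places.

86.287

100 natgas × 0.265 = 26.5 zinc
26.5 zinc × 3.56 = 94.34 lithium
94.34 lithium × 1.11 = 104.7174 tin
104.7174 tin × 0.824 = 86.2871376 natgas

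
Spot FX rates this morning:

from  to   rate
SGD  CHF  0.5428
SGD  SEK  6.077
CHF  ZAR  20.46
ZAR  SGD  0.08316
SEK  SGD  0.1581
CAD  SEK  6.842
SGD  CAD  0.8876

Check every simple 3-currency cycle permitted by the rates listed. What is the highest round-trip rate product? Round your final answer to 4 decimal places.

0.9601

CAD→SEK→SGD→CAD: 6.842 × 0.1581 × 0.8876 = 0.96013
ZAR→SGD→CHF→ZAR: 0.08316 × 0.5428 × 20.46 = 0.92355
Maximum is CAD→SEK→SGD→CAD at 0.9601; no arbitrage — every cycle loses value.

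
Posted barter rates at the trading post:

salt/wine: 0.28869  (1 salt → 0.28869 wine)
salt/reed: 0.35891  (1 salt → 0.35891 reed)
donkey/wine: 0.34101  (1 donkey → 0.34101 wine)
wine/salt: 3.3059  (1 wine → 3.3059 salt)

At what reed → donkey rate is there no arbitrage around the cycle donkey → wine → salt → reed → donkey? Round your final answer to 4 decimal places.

Known legs of the cycle: 0.34101 × 3.3059 × 0.35891 = 0.40461537923469
For no arbitrage the full-cycle product must be 1, so the missing rate is 1 / 0.40461537923469 ≈ 2.471483.

2.4715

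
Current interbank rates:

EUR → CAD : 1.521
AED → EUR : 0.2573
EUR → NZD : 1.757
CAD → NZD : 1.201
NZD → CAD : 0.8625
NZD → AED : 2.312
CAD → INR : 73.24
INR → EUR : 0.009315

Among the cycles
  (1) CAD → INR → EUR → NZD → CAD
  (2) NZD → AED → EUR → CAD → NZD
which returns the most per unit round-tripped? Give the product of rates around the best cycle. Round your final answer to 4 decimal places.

1.0867

(1) 73.24 × 0.009315 × 1.757 × 0.8625 = 1.03386
(2) 2.312 × 0.2573 × 1.521 × 1.201 = 1.08668
Highest is cycle (2) at 1.0867 (>1, arbitrage).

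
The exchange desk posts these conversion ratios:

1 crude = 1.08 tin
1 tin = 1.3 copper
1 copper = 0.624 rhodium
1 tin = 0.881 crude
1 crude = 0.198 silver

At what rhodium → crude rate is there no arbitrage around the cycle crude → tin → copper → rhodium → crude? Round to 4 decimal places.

1.1414

Known legs of the cycle: 1.08 × 1.3 × 0.624 = 0.876096
For no arbitrage the full-cycle product must be 1, so the missing rate is 1 / 0.876096 ≈ 1.141427.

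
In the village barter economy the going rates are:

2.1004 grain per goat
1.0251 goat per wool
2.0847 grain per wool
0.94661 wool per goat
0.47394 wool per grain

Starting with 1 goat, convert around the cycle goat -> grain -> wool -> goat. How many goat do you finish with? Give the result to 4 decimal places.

1.0204

1 goat × 2.1004 = 2.1004 grain
2.1004 grain × 0.47394 = 0.995463576 wool
0.995463576 wool × 1.0251 = 1.0204497117576 goat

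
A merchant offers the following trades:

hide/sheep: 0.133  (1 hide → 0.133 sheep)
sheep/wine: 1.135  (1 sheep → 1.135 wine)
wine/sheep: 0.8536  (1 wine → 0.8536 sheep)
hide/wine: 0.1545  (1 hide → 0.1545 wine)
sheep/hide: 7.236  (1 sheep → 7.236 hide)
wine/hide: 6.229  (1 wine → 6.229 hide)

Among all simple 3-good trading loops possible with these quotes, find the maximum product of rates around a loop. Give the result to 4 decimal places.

wine→sheep→hide→wine: 0.8536 × 7.236 × 0.1545 = 0.95429
wine→hide→sheep→wine: 6.229 × 0.133 × 1.135 = 0.94030
Maximum is wine→sheep→hide→wine at 0.9543; no arbitrage — every cycle loses value.

0.9543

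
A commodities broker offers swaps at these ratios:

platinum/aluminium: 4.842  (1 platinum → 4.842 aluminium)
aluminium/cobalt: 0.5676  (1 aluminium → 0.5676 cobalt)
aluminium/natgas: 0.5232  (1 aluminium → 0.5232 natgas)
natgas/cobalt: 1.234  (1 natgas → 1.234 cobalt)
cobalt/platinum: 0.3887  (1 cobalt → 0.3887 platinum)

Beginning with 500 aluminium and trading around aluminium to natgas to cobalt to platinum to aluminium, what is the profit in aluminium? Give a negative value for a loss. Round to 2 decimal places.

107.56

500 aluminium × 0.5232 = 261.6 natgas
261.6 natgas × 1.234 = 322.8144 cobalt
322.8144 cobalt × 0.3887 = 125.47795728 platinum
125.47795728 platinum × 4.842 = 607.56426914976 aluminium
Net change: 607.56426914976 − 500 = 107.56426914976 aluminium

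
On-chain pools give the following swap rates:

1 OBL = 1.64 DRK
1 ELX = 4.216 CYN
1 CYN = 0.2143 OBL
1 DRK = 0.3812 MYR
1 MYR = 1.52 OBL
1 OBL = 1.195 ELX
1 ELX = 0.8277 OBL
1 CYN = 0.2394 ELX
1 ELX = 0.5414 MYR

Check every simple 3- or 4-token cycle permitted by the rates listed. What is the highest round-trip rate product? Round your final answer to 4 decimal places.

1.0797

CYN→OBL→ELX→CYN: 0.2143 × 1.195 × 4.216 = 1.07967
MYR→OBL→ELX→MYR: 1.52 × 1.195 × 0.5414 = 0.98340
MYR→OBL→DRK→MYR: 1.52 × 1.64 × 0.3812 = 0.95026
Maximum is CYN→OBL→ELX→CYN at 1.0797; arbitrage exists.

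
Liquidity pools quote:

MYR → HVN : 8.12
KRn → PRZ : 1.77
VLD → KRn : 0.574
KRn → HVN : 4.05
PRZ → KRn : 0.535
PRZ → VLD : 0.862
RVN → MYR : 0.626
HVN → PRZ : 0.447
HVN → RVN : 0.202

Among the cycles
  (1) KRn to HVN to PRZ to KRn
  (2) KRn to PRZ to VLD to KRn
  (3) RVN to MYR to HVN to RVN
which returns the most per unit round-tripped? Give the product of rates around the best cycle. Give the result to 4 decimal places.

(1) 4.05 × 0.447 × 0.535 = 0.96854
(2) 1.77 × 0.862 × 0.574 = 0.87577
(3) 0.626 × 8.12 × 0.202 = 1.02679
Highest is cycle (3) at 1.0268 (>1, arbitrage).

1.0268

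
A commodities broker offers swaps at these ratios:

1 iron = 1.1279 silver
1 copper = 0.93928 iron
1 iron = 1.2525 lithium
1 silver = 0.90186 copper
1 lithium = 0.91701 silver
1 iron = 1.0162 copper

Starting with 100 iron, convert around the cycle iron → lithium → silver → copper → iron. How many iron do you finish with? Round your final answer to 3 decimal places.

97.294

100 iron × 1.2525 = 125.25 lithium
125.25 lithium × 0.91701 = 114.8555025 silver
114.8555025 silver × 0.90186 = 103.58358348465 copper
103.58358348465 copper × 0.93928 = 97.293988295462052 iron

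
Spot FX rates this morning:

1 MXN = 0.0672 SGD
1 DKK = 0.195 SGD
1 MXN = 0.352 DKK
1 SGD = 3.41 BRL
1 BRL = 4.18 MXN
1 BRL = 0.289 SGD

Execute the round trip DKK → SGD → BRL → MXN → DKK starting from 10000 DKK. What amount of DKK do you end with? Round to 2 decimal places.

10000 DKK × 0.195 = 1950 SGD
1950 SGD × 3.41 = 6649.5 BRL
6649.5 BRL × 4.18 = 27794.91 MXN
27794.91 MXN × 0.352 = 9783.80832 DKK

9783.81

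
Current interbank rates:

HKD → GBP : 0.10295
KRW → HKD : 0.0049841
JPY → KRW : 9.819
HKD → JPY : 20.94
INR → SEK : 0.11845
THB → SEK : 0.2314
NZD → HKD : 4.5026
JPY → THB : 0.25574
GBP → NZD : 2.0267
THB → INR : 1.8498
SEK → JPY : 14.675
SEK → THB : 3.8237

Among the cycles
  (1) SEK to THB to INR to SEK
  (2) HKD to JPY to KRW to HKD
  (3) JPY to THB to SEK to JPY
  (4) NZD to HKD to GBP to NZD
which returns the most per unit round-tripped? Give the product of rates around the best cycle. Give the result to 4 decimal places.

1.0248

(1) 3.8237 × 1.8498 × 0.11845 = 0.83781
(2) 20.94 × 9.819 × 0.0049841 = 1.02478
(3) 0.25574 × 0.2314 × 14.675 = 0.86844
(4) 4.5026 × 0.10295 × 2.0267 = 0.93946
Highest is cycle (2) at 1.0248 (>1, arbitrage).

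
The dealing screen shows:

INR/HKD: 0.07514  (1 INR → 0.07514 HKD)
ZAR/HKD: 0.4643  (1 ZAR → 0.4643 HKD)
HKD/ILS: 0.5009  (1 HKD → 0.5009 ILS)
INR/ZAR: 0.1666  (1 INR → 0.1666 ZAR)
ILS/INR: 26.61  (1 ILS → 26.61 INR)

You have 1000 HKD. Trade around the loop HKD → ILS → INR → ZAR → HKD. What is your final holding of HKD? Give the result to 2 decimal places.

1000 HKD × 0.5009 = 500.9 ILS
500.9 ILS × 26.61 = 13328.949 INR
13328.949 INR × 0.1666 = 2220.6029034 ZAR
2220.6029034 ZAR × 0.4643 = 1031.02592804862 HKD

1031.03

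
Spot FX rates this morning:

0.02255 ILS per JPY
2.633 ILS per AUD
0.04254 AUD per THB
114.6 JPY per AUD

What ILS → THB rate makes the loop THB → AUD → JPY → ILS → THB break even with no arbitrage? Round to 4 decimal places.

Known legs of the cycle: 0.04254 × 114.6 × 0.02255 = 0.1099331442
For no arbitrage the full-cycle product must be 1, so the missing rate is 1 / 0.1099331442 ≈ 9.096438.

9.0964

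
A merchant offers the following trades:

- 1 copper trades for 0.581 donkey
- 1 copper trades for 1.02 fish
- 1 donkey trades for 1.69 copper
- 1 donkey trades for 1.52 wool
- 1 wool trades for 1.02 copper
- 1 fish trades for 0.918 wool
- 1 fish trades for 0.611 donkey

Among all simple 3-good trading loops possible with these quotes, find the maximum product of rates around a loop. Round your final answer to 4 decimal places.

copper→fish→donkey→copper: 1.02 × 0.611 × 1.69 = 1.05324
copper→fish→wool→copper: 1.02 × 0.918 × 1.02 = 0.95509
copper→donkey→wool→copper: 0.581 × 1.52 × 1.02 = 0.90078
Maximum is copper→fish→donkey→copper at 1.0532; arbitrage exists.

1.0532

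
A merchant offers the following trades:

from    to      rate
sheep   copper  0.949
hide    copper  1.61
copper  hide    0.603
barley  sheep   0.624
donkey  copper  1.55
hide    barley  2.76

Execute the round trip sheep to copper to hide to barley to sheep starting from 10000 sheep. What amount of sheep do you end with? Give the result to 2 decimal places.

10000 sheep × 0.949 = 9490 copper
9490 copper × 0.603 = 5722.47 hide
5722.47 hide × 2.76 = 15794.0172 barley
15794.0172 barley × 0.624 = 9855.4667328 sheep

9855.47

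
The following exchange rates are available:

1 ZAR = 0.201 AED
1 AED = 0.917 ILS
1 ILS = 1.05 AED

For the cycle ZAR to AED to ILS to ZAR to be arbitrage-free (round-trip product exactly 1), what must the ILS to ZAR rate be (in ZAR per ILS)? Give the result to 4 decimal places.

Known legs of the cycle: 0.201 × 0.917 = 0.184317
For no arbitrage the full-cycle product must be 1, so the missing rate is 1 / 0.184317 ≈ 5.425436.

5.4254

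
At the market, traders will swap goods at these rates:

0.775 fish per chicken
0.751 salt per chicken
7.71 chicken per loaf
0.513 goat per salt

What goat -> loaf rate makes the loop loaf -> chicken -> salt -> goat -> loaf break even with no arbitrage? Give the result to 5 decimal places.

0.33666

Known legs of the cycle: 7.71 × 0.751 × 0.513 = 2.97037773
For no arbitrage the full-cycle product must be 1, so the missing rate is 1 / 2.97037773 ≈ 0.3366575.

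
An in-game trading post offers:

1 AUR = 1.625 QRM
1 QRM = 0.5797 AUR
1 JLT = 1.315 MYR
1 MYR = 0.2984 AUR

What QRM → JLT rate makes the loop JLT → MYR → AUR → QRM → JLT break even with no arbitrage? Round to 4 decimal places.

Known legs of the cycle: 1.315 × 0.2984 × 1.625 = 0.6376435
For no arbitrage the full-cycle product must be 1, so the missing rate is 1 / 0.6376435 ≈ 1.568274.

1.5683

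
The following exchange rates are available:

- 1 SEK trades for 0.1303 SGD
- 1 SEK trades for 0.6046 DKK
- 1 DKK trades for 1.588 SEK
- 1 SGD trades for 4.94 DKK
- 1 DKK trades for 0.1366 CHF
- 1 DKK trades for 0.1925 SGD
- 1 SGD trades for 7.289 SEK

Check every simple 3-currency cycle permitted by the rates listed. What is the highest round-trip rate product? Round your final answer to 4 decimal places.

1.0222

SGD→DKK→SEK→SGD: 4.94 × 1.588 × 0.1303 = 1.02217
SGD→SEK→DKK→SGD: 7.289 × 0.6046 × 0.1925 = 0.84833
Maximum is SGD→DKK→SEK→SGD at 1.0222; arbitrage exists.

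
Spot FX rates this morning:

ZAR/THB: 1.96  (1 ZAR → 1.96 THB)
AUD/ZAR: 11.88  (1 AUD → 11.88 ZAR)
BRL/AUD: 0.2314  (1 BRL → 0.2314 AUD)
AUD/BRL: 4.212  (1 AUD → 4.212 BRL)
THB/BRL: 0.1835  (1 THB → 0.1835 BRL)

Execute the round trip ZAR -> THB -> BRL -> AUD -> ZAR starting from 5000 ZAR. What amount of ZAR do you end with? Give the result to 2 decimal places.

5000 ZAR × 1.96 = 9800 THB
9800 THB × 0.1835 = 1798.3 BRL
1798.3 BRL × 0.2314 = 416.12662 AUD
416.12662 AUD × 11.88 = 4943.5842456 ZAR

4943.58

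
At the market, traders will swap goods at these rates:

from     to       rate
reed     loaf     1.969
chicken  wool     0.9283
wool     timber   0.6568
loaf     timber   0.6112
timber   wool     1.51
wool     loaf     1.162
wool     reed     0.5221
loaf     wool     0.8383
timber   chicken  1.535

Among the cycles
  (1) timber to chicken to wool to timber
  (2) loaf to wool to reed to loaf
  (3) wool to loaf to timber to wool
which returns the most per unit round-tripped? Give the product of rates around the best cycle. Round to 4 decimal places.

1.0724

(1) 1.535 × 0.9283 × 0.6568 = 0.93590
(2) 0.8383 × 0.5221 × 1.969 = 0.86178
(3) 1.162 × 0.6112 × 1.51 = 1.07242
Highest is cycle (3) at 1.0724 (>1, arbitrage).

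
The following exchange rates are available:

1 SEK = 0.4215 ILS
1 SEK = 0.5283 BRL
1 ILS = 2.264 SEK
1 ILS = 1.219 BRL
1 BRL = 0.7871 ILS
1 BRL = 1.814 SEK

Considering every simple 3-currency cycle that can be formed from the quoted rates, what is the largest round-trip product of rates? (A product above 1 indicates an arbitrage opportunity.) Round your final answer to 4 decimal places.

SEK→BRL→ILS→SEK: 0.5283 × 0.7871 × 2.264 = 0.94143
SEK→ILS→BRL→SEK: 0.4215 × 1.219 × 1.814 = 0.93205
Maximum is SEK→BRL→ILS→SEK at 0.9414; no arbitrage — every cycle loses value.

0.9414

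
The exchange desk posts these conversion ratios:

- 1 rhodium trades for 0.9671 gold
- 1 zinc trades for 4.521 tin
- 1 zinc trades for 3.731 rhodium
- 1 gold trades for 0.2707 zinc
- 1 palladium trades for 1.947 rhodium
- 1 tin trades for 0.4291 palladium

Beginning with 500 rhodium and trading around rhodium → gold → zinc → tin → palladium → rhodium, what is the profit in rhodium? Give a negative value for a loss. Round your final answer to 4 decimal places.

500 rhodium × 0.9671 = 483.55 gold
483.55 gold × 0.2707 = 130.896985 zinc
130.896985 zinc × 4.521 = 591.785269185 tin
591.785269185 tin × 0.4291 = 253.9350590072835 palladium
253.9350590072835 palladium × 1.947 = 494.4115598871809745 rhodium
Net change: 494.4115598871809745 − 500 = -5.5884401128190255 rhodium

-5.5884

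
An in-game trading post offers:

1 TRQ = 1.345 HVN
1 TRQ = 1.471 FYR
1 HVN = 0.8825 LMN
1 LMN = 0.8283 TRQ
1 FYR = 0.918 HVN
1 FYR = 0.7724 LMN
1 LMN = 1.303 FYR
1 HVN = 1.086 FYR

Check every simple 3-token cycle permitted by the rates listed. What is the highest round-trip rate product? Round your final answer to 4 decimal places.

HVN→LMN→FYR→HVN: 0.8825 × 1.303 × 0.918 = 1.05561
HVN→LMN→TRQ→HVN: 0.8825 × 0.8283 × 1.345 = 0.98316
FYR→LMN→TRQ→FYR: 0.7724 × 0.8283 × 1.471 = 0.94111
Maximum is HVN→LMN→FYR→HVN at 1.0556; arbitrage exists.

1.0556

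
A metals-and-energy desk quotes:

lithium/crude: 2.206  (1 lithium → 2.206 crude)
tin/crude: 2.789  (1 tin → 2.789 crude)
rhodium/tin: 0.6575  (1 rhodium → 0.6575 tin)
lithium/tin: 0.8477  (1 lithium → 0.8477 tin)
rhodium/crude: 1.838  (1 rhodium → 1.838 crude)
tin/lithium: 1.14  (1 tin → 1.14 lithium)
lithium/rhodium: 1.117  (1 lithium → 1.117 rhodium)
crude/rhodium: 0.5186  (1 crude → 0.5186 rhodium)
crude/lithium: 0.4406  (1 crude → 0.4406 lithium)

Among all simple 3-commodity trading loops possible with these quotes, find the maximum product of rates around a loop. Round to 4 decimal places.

lithium→tin→crude→lithium: 0.8477 × 2.789 × 0.4406 = 1.04168
crude→rhodium→tin→crude: 0.5186 × 0.6575 × 2.789 = 0.95099
lithium→rhodium→crude→lithium: 1.117 × 1.838 × 0.4406 = 0.90457
lithium→rhodium→tin→lithium: 1.117 × 0.6575 × 1.14 = 0.83725
Maximum is lithium→tin→crude→lithium at 1.0417; arbitrage exists.

1.0417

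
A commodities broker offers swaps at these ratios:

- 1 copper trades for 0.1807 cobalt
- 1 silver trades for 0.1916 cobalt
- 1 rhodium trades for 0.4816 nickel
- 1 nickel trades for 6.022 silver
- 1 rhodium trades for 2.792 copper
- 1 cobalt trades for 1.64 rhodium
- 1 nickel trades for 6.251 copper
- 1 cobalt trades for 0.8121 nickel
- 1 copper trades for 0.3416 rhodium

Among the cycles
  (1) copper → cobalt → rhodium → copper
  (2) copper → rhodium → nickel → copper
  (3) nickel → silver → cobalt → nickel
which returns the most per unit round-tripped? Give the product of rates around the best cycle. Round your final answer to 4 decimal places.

1.0284

(1) 0.1807 × 1.64 × 2.792 = 0.82740
(2) 0.3416 × 0.4816 × 6.251 = 1.02838
(3) 6.022 × 0.1916 × 0.8121 = 0.93701
Highest is cycle (2) at 1.0284 (>1, arbitrage).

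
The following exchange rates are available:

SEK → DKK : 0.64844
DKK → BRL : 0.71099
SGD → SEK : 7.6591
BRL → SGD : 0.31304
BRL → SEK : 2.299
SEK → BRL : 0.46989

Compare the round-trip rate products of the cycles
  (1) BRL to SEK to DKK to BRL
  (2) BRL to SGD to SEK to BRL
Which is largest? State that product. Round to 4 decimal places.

(1) 2.299 × 0.64844 × 0.71099 = 1.05992
(2) 0.31304 × 7.6591 × 0.46989 = 1.12661
Highest is cycle (2) at 1.1266 (>1, arbitrage).

1.1266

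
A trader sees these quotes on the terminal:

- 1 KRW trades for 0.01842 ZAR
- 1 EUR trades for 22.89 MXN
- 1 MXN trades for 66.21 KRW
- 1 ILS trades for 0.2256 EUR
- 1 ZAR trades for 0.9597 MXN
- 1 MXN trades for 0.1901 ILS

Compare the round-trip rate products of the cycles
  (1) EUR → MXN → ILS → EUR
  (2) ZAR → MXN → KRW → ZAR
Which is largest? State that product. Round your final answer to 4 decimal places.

1.1704

(1) 22.89 × 0.1901 × 0.2256 = 0.98167
(2) 0.9597 × 66.21 × 0.01842 = 1.17044
Highest is cycle (2) at 1.1704 (>1, arbitrage).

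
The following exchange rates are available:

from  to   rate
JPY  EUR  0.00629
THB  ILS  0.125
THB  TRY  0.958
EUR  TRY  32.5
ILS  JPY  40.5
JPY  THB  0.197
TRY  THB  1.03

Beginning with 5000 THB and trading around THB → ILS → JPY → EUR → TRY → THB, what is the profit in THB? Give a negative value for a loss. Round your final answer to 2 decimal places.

329.74

5000 THB × 0.125 = 625 ILS
625 ILS × 40.5 = 25312.5 JPY
25312.5 JPY × 0.00629 = 159.215625 EUR
159.215625 EUR × 32.5 = 5174.5078125 TRY
5174.5078125 TRY × 1.03 = 5329.743046875 THB
Net change: 5329.743046875 − 5000 = 329.743046875 THB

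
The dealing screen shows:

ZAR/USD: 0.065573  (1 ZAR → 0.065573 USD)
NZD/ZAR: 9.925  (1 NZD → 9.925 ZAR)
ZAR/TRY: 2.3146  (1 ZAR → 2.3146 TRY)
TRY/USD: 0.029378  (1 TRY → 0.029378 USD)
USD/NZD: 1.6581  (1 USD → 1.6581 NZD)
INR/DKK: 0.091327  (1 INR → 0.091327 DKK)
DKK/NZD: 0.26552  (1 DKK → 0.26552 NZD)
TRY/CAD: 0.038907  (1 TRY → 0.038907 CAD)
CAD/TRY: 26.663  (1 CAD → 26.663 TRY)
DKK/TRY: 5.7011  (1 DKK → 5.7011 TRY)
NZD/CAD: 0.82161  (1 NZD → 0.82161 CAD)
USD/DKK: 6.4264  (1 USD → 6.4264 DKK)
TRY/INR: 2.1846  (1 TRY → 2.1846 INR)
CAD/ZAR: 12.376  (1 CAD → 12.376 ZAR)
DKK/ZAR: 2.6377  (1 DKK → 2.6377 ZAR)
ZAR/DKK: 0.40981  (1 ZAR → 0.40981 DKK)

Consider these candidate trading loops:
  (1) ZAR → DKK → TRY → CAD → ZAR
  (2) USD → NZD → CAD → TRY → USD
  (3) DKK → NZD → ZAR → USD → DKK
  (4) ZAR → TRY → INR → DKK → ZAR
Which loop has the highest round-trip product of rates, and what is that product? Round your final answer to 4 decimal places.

(1) 0.40981 × 5.7011 × 0.038907 × 12.376 = 1.12499
(2) 1.6581 × 0.82161 × 26.663 × 0.029378 = 1.06711
(3) 0.26552 × 9.925 × 0.065573 × 6.4264 = 1.11051
(4) 2.3146 × 2.1846 × 0.091327 × 2.6377 = 1.21807
Highest is cycle (4) at 1.2181 (>1, arbitrage).

1.2181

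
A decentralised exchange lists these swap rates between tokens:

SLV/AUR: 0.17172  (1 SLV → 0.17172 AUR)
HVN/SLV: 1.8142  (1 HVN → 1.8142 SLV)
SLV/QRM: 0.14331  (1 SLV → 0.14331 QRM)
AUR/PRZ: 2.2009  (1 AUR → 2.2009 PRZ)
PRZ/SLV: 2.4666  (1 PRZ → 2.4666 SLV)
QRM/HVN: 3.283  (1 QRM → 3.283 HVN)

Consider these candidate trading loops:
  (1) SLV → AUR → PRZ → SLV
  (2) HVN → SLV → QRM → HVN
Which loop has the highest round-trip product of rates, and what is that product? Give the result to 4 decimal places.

(1) 0.17172 × 2.2009 × 2.4666 = 0.93222
(2) 1.8142 × 0.14331 × 3.283 = 0.85356
Highest is cycle (1) at 0.9322 (≤1, no arbitrage).

0.9322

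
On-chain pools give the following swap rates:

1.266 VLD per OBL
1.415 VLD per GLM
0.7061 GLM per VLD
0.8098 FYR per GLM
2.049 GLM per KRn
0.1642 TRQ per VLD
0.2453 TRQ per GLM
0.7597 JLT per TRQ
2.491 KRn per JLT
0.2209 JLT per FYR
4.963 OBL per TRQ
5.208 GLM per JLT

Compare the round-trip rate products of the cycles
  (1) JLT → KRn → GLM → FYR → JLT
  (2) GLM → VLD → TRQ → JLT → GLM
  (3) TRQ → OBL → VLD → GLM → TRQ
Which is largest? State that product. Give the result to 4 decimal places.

1.0883

(1) 2.491 × 2.049 × 0.8098 × 0.2209 = 0.91304
(2) 1.415 × 0.1642 × 0.7597 × 5.208 = 0.91927
(3) 4.963 × 1.266 × 0.7061 × 0.2453 = 1.08828
Highest is cycle (3) at 1.0883 (>1, arbitrage).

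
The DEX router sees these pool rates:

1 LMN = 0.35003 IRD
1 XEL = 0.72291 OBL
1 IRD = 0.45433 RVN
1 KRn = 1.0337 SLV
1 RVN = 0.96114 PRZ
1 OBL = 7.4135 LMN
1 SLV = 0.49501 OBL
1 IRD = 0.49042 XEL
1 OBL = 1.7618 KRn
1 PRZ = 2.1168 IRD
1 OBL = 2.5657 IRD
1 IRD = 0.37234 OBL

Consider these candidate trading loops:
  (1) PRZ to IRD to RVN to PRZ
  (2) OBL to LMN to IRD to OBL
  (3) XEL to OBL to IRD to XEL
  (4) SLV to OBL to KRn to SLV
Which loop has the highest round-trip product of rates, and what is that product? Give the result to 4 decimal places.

0.9662

(1) 2.1168 × 0.45433 × 0.96114 = 0.92435
(2) 7.4135 × 0.35003 × 0.37234 = 0.96620
(3) 0.72291 × 2.5657 × 0.49042 = 0.90962
(4) 0.49501 × 1.7618 × 1.0337 = 0.90150
Highest is cycle (2) at 0.9662 (≤1, no arbitrage).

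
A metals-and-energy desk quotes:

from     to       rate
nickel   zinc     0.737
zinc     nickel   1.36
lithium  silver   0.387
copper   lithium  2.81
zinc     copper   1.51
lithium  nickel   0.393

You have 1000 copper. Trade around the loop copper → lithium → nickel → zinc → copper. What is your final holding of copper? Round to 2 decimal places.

1000 copper × 2.81 = 2810 lithium
2810 lithium × 0.393 = 1104.33 nickel
1104.33 nickel × 0.737 = 813.89121 zinc
813.89121 zinc × 1.51 = 1228.9757271 copper

1228.98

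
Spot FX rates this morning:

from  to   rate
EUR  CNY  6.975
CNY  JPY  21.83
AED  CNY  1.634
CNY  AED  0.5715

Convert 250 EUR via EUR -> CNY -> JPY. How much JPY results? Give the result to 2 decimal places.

38066.06

250 EUR × 6.975 = 1743.75 CNY
1743.75 CNY × 21.83 = 38066.0625 JPY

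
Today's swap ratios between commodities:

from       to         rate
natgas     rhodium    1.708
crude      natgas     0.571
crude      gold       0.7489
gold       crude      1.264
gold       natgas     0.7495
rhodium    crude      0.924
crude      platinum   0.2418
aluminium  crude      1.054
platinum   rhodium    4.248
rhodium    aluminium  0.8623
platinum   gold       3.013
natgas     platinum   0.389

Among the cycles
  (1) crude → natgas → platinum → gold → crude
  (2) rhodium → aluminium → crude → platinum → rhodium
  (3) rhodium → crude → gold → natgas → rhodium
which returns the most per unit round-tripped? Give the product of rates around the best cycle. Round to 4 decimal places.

0.9336

(1) 0.571 × 0.389 × 3.013 × 1.264 = 0.84593
(2) 0.8623 × 1.054 × 0.2418 × 4.248 = 0.93355
(3) 0.924 × 0.7489 × 0.7495 × 1.708 = 0.88584
Highest is cycle (2) at 0.9336 (≤1, no arbitrage).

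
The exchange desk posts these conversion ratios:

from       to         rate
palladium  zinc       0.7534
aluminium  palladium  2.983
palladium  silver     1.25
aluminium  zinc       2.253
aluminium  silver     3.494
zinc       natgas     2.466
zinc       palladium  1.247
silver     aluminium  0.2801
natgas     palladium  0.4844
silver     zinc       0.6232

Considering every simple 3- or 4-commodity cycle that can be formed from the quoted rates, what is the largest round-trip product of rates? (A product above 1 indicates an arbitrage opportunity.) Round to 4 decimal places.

palladium→silver→aluminium→palladium: 1.25 × 0.2801 × 2.983 = 1.04442
palladium→silver→aluminium→zinc→palladium: 1.25 × 0.2801 × 2.253 × 1.247 = 0.98367
palladium→silver→zinc→palladium: 1.25 × 0.6232 × 1.247 = 0.97141
palladium→silver→zinc→natgas→palladium: 1.25 × 0.6232 × 2.466 × 0.4844 = 0.93054
palladium→zinc→natgas→palladium: 0.7534 × 2.466 × 0.4844 = 0.89996
Maximum is palladium→silver→aluminium→palladium at 1.0444; arbitrage exists.

1.0444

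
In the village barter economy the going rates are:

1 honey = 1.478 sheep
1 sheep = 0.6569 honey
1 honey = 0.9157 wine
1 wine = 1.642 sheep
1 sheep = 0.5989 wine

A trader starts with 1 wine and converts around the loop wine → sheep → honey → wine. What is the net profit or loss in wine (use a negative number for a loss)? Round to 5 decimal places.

1 wine × 1.642 = 1.642 sheep
1.642 sheep × 0.6569 = 1.0786298 honey
1.0786298 honey × 0.9157 = 0.98770130786 wine
Net change: 0.98770130786 − 1 = -0.01229869214 wine

-0.01230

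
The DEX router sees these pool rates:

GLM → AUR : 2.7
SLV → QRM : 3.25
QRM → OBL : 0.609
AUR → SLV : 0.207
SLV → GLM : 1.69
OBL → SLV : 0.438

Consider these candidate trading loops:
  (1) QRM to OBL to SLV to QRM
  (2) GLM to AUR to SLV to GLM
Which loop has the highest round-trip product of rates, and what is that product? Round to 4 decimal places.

0.9445

(1) 0.609 × 0.438 × 3.25 = 0.86691
(2) 2.7 × 0.207 × 1.69 = 0.94454
Highest is cycle (2) at 0.9445 (≤1, no arbitrage).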